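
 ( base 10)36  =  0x24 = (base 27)19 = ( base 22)1E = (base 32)14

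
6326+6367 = 12693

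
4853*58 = 281474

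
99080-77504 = 21576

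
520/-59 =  - 9+11/59 = - 8.81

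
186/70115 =186/70115 = 0.00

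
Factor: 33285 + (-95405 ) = - 2^3*5^1*1553^1 = - 62120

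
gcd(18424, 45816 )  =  8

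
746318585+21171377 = 767489962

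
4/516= 1/129 = 0.01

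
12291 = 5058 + 7233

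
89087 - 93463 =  - 4376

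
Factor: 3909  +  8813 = 2^1*6361^1 = 12722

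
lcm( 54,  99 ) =594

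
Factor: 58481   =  58481^1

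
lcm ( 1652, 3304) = 3304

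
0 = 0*413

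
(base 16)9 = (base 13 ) 9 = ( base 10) 9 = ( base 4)21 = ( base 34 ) 9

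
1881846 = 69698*27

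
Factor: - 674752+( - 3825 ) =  - 678577^1= - 678577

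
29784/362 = 14892/181 =82.28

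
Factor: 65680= 2^4*5^1*821^1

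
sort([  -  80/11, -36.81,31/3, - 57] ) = [ - 57, - 36.81 , - 80/11 , 31/3 ]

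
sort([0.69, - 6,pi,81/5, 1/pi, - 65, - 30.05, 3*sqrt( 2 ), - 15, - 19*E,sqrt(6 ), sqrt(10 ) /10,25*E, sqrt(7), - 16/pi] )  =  [ - 65, - 19*E, - 30.05, - 15, - 6, - 16/pi,sqrt( 10)/10,1/pi,0.69,sqrt(6) , sqrt (7),pi,3*sqrt( 2),81/5, 25*E ] 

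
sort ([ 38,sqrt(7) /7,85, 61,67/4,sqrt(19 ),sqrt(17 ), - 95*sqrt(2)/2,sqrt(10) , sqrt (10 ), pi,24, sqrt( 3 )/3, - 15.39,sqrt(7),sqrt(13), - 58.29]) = [ - 95*  sqrt( 2 )/2, - 58.29,  -  15.39,sqrt(7 )/7,sqrt(3 ) /3, sqrt(7),pi,sqrt ( 10 ),sqrt(10 ),sqrt(13 ),sqrt(17),sqrt(19 ),67/4, 24, 38,  61, 85 ] 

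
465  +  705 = 1170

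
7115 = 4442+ 2673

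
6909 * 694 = 4794846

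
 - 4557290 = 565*( -8066 )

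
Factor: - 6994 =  - 2^1*13^1*269^1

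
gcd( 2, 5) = 1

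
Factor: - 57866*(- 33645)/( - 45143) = -2^1*3^1 * 5^1*7^(-1) *2243^1 * 6449^(-1)*28933^1 = -1946901570/45143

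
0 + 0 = 0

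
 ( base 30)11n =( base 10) 953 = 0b1110111001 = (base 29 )13P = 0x3b9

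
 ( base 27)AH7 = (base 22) g0c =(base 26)bc8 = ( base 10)7756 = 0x1e4c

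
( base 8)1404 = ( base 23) 1AD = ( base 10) 772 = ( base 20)1IC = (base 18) 26g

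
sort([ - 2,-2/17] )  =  [-2,  -  2/17] 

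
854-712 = 142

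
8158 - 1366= 6792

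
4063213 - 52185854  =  -48122641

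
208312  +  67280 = 275592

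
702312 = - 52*(  -  13506)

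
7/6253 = 7/6253=0.00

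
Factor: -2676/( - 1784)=3/2 =2^(-1 )*3^1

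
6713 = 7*959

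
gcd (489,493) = 1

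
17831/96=185 + 71/96 = 185.74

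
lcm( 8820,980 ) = 8820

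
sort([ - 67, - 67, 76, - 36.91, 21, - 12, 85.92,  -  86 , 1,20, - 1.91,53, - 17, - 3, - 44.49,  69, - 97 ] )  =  [ - 97, - 86, - 67, -67, - 44.49,-36.91, - 17, - 12, - 3, - 1.91,  1,20,21,53,69,76,85.92] 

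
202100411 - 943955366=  - 741854955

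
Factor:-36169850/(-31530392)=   2^( - 2)*5^2*53^1*13649^1*3941299^( - 1) = 18084925/15765196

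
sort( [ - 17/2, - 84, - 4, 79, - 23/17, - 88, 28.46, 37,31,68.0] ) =[ - 88, - 84, - 17/2,  -  4, - 23/17,28.46,31,37 , 68.0, 79 ] 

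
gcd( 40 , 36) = 4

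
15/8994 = 5/2998 = 0.00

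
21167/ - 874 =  - 21167/874 = - 24.22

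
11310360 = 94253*120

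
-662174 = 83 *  ( - 7978) 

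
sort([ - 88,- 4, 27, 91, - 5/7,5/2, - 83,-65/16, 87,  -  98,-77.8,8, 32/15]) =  [ - 98,-88,-83,  -  77.8,-65/16, - 4, - 5/7, 32/15,5/2,8,27, 87,91]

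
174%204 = 174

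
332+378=710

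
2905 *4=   11620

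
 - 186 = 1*(-186)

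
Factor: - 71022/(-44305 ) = 2^1*3^1*5^( - 1 )*7^1*19^1*89^1 * 8861^(- 1)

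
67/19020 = 67/19020  =  0.00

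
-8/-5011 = 8/5011 = 0.00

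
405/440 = 81/88 = 0.92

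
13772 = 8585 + 5187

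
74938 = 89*842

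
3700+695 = 4395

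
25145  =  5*5029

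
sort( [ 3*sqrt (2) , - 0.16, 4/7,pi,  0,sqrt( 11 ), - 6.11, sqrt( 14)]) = [-6.11,  -  0.16, 0 , 4/7,pi, sqrt(11), sqrt ( 14 ),3*sqrt( 2)] 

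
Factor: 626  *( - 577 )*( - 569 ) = 2^1*313^1*569^1*577^1 = 205523938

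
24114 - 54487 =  - 30373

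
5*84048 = 420240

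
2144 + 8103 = 10247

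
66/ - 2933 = -66/2933 = - 0.02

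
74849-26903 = 47946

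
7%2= 1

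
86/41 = 86/41 = 2.10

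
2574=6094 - 3520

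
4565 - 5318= - 753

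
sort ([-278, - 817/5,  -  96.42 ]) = [-278, - 817/5, - 96.42]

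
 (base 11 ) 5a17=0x1ecb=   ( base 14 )2c31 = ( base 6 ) 100255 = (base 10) 7883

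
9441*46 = 434286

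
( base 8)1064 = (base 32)HK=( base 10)564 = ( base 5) 4224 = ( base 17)1g3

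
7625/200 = 38 + 1/8  =  38.12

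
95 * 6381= 606195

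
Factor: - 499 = -499^1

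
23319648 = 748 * 31176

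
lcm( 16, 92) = 368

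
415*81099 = 33656085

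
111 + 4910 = 5021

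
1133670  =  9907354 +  - 8773684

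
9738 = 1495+8243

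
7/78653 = 7/78653 = 0.00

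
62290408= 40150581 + 22139827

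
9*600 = 5400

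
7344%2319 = 387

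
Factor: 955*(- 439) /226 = -2^( - 1)*5^1*113^( - 1)*191^1*439^1 = - 419245/226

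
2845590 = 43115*66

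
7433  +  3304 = 10737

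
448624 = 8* 56078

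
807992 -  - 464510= 1272502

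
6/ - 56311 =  - 6/56311 = -  0.00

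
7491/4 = 7491/4 = 1872.75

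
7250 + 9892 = 17142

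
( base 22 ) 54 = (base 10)114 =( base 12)96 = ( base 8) 162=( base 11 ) a4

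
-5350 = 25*( - 214)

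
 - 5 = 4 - 9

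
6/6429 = 2/2143 = 0.00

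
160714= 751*214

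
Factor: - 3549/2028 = -2^( - 2 )*7^1 =-7/4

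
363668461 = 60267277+303401184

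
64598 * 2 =129196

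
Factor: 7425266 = 2^1*149^1*24917^1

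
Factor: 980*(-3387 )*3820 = -12679573200= - 2^4*3^1* 5^2*7^2*191^1*1129^1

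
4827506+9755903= 14583409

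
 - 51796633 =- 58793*881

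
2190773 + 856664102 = 858854875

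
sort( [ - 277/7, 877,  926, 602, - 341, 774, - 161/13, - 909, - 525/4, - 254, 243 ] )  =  [ - 909, - 341, - 254, - 525/4, - 277/7, - 161/13, 243,602,  774 , 877,  926]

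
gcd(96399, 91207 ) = 1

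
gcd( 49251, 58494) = 3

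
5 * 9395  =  46975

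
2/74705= 2/74705=0.00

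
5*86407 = 432035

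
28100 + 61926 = 90026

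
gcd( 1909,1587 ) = 23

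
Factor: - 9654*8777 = -2^1 * 3^1 * 67^1*131^1*1609^1=   - 84733158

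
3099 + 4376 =7475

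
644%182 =98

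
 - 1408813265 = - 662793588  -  746019677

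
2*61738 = 123476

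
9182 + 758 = 9940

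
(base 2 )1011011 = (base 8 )133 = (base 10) 91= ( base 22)43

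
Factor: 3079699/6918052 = 2^(-2 )*7^2*19^( - 1 )*227^( - 1)*401^( - 1) * 62851^1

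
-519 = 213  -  732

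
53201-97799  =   - 44598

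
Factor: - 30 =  - 2^1*3^1*5^1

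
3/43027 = 3/43027 = 0.00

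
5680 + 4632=10312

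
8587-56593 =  - 48006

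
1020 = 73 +947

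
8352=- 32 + 8384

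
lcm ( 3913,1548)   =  140868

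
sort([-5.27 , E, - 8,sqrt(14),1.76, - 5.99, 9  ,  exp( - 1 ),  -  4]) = [-8, - 5.99, - 5.27, - 4 , exp(-1), 1.76, E,  sqrt(14 ),  9] 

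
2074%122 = 0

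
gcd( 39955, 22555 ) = 5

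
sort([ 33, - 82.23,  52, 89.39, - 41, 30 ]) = [- 82.23, -41, 30,  33, 52, 89.39] 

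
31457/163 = 192 + 161/163 = 192.99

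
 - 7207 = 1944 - 9151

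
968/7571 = 968/7571=   0.13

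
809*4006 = 3240854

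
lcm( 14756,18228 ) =309876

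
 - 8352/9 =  - 928  =  - 928.00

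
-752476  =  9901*(  -  76 ) 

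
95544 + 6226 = 101770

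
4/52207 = 4/52207=0.00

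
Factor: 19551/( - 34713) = - 3^( - 1 )*7^2*29^( - 1)  =  - 49/87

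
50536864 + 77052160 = 127589024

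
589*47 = 27683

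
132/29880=11/2490 = 0.00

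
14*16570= 231980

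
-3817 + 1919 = - 1898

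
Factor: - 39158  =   - 2^1 * 7^1*2797^1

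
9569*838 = 8018822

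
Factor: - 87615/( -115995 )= 531/703  =  3^2*19^( - 1 )*37^( - 1 )  *59^1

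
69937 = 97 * 721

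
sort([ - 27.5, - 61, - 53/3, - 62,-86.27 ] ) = [ - 86.27, - 62, - 61 , - 27.5, - 53/3 ]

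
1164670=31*37570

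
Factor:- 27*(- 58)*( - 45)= - 2^1*3^5 * 5^1 * 29^1 = - 70470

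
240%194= 46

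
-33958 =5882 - 39840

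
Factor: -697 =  - 17^1*41^1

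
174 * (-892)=-155208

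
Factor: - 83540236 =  - 2^2*13^1*1606543^1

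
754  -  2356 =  - 1602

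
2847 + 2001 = 4848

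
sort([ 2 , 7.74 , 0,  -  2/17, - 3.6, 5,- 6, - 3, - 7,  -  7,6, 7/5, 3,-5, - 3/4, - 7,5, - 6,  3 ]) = [ - 7, - 7,  -  7, - 6, - 6, - 5, - 3.6 , - 3, - 3/4,-2/17,0, 7/5, 2, 3,  3,5,  5,6,7.74 ]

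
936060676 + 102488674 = 1038549350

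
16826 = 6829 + 9997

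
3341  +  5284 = 8625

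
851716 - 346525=505191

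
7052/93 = 75 + 77/93 = 75.83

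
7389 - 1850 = 5539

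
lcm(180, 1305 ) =5220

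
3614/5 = 3614/5 = 722.80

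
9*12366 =111294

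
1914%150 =114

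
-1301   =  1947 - 3248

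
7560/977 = 7 + 721/977 = 7.74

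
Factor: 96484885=5^1*7^1*23^1 * 29^1*4133^1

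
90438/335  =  90438/335 = 269.96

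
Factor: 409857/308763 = 3^( - 1)*13^(-2)*673^1  =  673/507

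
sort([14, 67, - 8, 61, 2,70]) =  [-8,2, 14, 61, 67,70 ] 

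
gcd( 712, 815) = 1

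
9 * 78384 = 705456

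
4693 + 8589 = 13282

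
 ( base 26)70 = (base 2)10110110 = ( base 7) 350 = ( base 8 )266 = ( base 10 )182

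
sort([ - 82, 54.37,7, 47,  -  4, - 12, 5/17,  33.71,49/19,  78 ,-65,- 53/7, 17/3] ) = [ - 82, - 65,  -  12, - 53/7, - 4,5/17, 49/19,17/3,7 , 33.71, 47, 54.37,78 ]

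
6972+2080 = 9052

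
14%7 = 0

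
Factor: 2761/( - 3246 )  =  -2^( - 1)  *3^(-1 )*11^1*251^1*541^( - 1) 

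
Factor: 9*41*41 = 15129 = 3^2*41^2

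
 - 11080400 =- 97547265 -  - 86466865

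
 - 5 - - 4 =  - 1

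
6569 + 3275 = 9844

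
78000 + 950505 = 1028505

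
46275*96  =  4442400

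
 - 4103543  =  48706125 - 52809668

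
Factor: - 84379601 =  - 1861^1*45341^1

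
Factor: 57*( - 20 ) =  - 1140 = - 2^2*3^1 * 5^1*19^1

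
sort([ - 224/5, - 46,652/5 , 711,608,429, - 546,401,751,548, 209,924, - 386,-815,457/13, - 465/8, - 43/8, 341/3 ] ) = [- 815, - 546, - 386, - 465/8,-46, - 224/5, - 43/8, 457/13,341/3,652/5,  209,401,429, 548, 608,711, 751,924] 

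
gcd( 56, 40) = 8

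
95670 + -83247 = 12423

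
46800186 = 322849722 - 276049536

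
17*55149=937533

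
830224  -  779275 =50949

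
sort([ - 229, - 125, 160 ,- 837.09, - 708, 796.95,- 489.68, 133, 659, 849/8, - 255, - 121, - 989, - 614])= [-989, - 837.09, - 708, - 614, - 489.68, - 255, - 229, - 125, - 121, 849/8, 133, 160,659,  796.95]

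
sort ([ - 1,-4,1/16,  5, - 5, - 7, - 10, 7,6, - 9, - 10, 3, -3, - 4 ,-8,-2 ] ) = [-10,- 10, - 9,- 8, - 7, - 5 , - 4, - 4, - 3 , - 2, - 1, 1/16, 3, 5,6, 7 ] 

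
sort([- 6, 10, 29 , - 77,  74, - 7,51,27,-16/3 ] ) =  [ - 77 , - 7, - 6,-16/3, 10, 27 , 29, 51,74] 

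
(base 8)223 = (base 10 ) 147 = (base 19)7E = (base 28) 57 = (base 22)6f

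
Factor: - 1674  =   -2^1*3^3*31^1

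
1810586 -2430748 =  - 620162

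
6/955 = 6/955 = 0.01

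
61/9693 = 61/9693   =  0.01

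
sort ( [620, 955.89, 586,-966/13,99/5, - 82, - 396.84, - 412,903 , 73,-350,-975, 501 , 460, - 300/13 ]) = [ - 975, - 412, - 396.84,-350,-82, - 966/13,-300/13, 99/5, 73, 460, 501 , 586,  620,903, 955.89] 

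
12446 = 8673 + 3773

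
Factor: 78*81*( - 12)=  - 2^3*3^6*13^1 = -  75816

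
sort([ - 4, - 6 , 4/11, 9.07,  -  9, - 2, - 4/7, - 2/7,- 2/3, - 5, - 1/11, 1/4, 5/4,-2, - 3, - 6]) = [ - 9,-6, - 6,-5,-4, - 3,-2, - 2,  -  2/3, - 4/7, - 2/7, - 1/11, 1/4,4/11, 5/4,9.07] 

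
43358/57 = 760 + 2/3 = 760.67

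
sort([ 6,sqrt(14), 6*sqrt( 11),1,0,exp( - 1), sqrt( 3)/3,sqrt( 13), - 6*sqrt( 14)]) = [ - 6*sqrt( 14 ),0, exp( - 1),sqrt(3) /3, 1,sqrt( 13 ),sqrt(14), 6, 6*sqrt( 11)]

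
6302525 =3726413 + 2576112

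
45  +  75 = 120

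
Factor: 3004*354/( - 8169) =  - 2^3 *7^(-1)*59^1*389^(- 1)*751^1 = - 354472/2723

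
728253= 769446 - 41193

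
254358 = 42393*6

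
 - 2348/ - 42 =1174/21 =55.90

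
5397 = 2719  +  2678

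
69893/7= 9984 + 5/7 = 9984.71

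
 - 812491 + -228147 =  - 1040638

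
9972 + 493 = 10465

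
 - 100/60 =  - 5/3 = - 1.67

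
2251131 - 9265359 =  - 7014228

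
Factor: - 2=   -2^1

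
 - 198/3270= -1 + 512/545 = -0.06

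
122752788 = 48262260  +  74490528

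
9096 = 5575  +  3521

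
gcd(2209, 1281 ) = 1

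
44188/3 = 44188/3 = 14729.33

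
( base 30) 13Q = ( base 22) 224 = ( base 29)161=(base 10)1016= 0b1111111000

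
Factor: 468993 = 3^1*7^1* 23^1*971^1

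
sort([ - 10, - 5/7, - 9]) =[ - 10 , - 9, - 5/7]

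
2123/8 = 2123/8 = 265.38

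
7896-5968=1928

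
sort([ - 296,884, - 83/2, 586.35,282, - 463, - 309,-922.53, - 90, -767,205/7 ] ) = [ - 922.53, - 767, - 463, - 309, -296,  -  90 , - 83/2,205/7, 282, 586.35,884 ]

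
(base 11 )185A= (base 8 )4474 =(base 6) 14540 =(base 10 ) 2364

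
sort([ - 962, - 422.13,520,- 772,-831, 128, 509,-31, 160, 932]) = [  -  962 , - 831,  -  772, -422.13, - 31 , 128, 160,509, 520, 932]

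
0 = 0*6749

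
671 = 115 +556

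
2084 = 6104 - 4020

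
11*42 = 462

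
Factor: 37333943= 101^1*373^1*991^1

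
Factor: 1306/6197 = 2^1* 653^1*6197^(- 1)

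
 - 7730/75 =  - 104 + 14/15 = - 103.07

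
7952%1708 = 1120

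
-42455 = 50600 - 93055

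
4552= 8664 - 4112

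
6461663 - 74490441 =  - 68028778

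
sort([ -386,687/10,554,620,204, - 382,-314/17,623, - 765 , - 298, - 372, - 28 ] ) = [ - 765, - 386,  -  382, - 372, - 298, - 28, - 314/17, 687/10, 204, 554,620, 623]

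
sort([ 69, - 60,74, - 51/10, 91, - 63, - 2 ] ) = [-63, - 60, - 51/10,- 2,69,74,91]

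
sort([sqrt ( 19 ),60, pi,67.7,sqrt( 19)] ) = [ pi,sqrt(19 ),sqrt(19) , 60 , 67.7 ] 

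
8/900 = 2/225 = 0.01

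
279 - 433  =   - 154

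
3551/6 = 591 + 5/6 = 591.83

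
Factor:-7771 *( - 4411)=11^1*19^1*401^1*409^1 = 34277881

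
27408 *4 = 109632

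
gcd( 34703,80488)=1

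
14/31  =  14/31 = 0.45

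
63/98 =9/14 = 0.64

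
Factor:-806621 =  - 263^1*3067^1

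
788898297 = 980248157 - 191349860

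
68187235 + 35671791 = 103859026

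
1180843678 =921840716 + 259002962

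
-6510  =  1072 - 7582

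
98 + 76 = 174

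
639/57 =11 + 4/19  =  11.21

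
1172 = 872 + 300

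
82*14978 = 1228196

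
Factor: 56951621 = 29^1*37^1*53077^1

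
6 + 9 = 15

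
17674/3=5891 + 1/3 = 5891.33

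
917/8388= 917/8388 = 0.11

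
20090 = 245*82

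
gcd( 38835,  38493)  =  9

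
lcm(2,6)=6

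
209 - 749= - 540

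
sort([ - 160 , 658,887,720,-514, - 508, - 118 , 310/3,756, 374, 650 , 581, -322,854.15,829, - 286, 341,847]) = [  -  514, - 508, - 322, - 286, - 160, - 118, 310/3, 341, 374 , 581,  650,658, 720,756,829, 847,854.15,887]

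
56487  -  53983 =2504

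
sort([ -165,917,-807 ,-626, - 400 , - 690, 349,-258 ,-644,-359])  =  [-807,-690 , - 644, - 626, - 400,-359, - 258, - 165, 349, 917]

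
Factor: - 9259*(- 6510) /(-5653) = -60276090/5653  =  - 2^1*3^1*5^1 * 7^1*31^1*47^1*197^1*5653^( - 1 )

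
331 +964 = 1295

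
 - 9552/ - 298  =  4776/149 = 32.05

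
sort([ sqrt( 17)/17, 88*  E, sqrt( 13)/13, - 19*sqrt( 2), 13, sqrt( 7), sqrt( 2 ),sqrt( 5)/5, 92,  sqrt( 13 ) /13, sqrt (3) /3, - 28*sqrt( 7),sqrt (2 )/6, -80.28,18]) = [ - 80.28, - 28*sqrt ( 7), - 19*sqrt(2),sqrt( 2)/6,  sqrt( 17)/17,  sqrt( 13 )/13, sqrt(13)/13, sqrt(5)/5, sqrt( 3) /3,sqrt( 2), sqrt( 7), 13,18,92,88* E] 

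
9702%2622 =1836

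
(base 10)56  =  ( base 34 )1M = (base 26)24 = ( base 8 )70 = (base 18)32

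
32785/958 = 34+213/958 =34.22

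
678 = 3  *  226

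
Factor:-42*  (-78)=3276 = 2^2 * 3^2*7^1 *13^1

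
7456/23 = 324+4/23 = 324.17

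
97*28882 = 2801554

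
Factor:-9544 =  - 2^3*1193^1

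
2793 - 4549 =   -  1756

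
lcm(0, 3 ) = 0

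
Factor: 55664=2^4*7^2*71^1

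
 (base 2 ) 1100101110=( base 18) 294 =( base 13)4A8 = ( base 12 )57a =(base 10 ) 814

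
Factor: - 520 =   -  2^3*5^1 * 13^1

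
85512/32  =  10689/4 = 2672.25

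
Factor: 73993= 61^1*1213^1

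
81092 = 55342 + 25750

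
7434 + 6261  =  13695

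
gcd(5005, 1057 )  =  7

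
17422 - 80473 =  -63051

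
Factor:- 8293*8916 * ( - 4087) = 2^2*3^1*61^1*67^1*743^1*8293^1 = 302194365756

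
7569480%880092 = 528744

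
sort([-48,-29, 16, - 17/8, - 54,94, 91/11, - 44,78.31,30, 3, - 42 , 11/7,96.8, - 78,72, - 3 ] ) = [ - 78,- 54,-48 ,-44, - 42, - 29,-3, - 17/8,11/7,3 , 91/11,  16,  30, 72, 78.31,94 , 96.8]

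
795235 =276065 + 519170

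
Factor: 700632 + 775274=2^1*17^1*83^1*523^1 = 1475906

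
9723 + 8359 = 18082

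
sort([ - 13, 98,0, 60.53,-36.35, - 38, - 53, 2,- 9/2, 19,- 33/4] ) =[ - 53,-38, - 36.35,-13, - 33/4,-9/2,0,2,19,60.53,  98] 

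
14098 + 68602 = 82700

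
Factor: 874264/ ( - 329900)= -2^1*5^ ( - 2)*103^1*1061^1*3299^( - 1 ) = - 218566/82475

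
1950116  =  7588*257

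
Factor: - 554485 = -5^1*43^1*2579^1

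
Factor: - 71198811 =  - 3^3 * 83^1*31771^1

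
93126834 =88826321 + 4300513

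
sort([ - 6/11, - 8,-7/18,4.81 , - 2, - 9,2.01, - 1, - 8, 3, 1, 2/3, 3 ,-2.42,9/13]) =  [ - 9, - 8, - 8,-2.42, - 2, - 1, - 6/11 , - 7/18, 2/3 , 9/13, 1,2.01,3,3, 4.81 ] 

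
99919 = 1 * 99919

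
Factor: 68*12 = 816 = 2^4*3^1*17^1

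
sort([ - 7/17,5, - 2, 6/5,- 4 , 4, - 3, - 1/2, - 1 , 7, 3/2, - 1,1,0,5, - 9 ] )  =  [ - 9, - 4, - 3, - 2, - 1, - 1,-1/2, - 7/17,0, 1, 6/5, 3/2,4,  5,5,7 ] 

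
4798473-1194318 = 3604155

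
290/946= 145/473 = 0.31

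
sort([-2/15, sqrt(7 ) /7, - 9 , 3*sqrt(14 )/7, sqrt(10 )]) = [-9, - 2/15, sqrt(7 ) /7,3*sqrt(14) /7,sqrt(10)] 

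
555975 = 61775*9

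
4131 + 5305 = 9436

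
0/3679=0 = 0.00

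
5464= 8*683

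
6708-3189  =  3519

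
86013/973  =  86013/973 = 88.40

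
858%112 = 74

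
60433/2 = 30216 + 1/2 = 30216.50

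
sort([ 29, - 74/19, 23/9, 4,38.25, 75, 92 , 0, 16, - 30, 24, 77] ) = [ - 30 , - 74/19, 0, 23/9,4, 16,24, 29, 38.25,75,77, 92]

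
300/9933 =100/3311   =  0.03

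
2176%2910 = 2176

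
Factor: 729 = 3^6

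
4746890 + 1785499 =6532389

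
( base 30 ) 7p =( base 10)235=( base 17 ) DE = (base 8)353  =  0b11101011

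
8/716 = 2/179 = 0.01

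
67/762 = 67/762 =0.09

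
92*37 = 3404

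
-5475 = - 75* 73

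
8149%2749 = 2651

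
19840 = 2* 9920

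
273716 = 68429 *4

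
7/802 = 7/802 = 0.01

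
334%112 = 110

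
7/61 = 7/61 = 0.11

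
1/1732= 1/1732 = 0.00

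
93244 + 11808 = 105052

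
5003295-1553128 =3450167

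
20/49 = 20/49=0.41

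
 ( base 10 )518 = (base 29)HP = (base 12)372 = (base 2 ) 1000000110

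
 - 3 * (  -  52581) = 157743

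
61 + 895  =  956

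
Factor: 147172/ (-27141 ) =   -  2^2 * 3^(-1)*83^ ( - 1 )*109^( - 1)*36793^1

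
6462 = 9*718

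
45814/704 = 22907/352 = 65.08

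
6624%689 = 423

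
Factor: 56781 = 3^4*701^1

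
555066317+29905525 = 584971842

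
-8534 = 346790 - 355324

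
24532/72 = 6133/18 = 340.72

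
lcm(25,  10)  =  50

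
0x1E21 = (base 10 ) 7713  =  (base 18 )15E9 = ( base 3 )101120200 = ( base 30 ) 8H3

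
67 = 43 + 24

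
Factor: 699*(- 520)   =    -  363480=-  2^3*3^1*5^1*13^1*233^1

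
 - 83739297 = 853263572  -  937002869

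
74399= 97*767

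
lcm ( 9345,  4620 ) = 411180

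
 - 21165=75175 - 96340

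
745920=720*1036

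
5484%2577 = 330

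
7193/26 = 7193/26=276.65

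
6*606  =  3636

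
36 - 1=35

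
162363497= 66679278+95684219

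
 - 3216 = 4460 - 7676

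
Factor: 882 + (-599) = 283= 283^1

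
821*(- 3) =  - 2463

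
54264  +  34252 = 88516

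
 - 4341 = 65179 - 69520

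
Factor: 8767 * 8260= 2^2* 5^1*7^1*11^1*59^1*797^1 =72415420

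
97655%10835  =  140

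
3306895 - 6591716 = -3284821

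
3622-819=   2803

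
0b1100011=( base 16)63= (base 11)90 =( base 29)3C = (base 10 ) 99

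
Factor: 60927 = 3^1*23^1*883^1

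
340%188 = 152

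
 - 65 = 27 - 92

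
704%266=172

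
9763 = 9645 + 118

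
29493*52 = 1533636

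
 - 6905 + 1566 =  - 5339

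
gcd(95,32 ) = 1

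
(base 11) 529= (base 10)636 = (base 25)10B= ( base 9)776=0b1001111100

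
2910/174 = 485/29   =  16.72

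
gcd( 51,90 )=3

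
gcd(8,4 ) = 4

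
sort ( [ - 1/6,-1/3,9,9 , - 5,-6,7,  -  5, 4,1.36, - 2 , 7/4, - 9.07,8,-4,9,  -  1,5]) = [ - 9.07 ,- 6,-5,  -  5,  -  4, - 2 , - 1,-1/3, - 1/6,1.36, 7/4,4, 5,7, 8,  9,9,9 ] 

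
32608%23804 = 8804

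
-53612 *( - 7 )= 375284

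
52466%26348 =26118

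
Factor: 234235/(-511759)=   -  5^1*79^1*863^( - 1 ) = - 395/863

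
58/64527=58/64527 = 0.00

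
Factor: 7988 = 2^2*1997^1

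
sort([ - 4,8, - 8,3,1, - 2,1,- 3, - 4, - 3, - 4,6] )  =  [-8, - 4, - 4, - 4, - 3, - 3, -2,1,1, 3, 6,8]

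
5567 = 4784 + 783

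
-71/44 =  - 2 + 17/44= - 1.61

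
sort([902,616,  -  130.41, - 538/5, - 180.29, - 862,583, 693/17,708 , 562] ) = [ - 862, -180.29, - 130.41, - 538/5 , 693/17, 562 , 583,616, 708,902]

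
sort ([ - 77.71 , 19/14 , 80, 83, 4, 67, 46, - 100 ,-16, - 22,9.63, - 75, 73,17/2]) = [ - 100, - 77.71 , - 75, - 22, - 16,19/14, 4,17/2, 9.63, 46,67, 73,  80,  83 ]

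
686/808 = 343/404 = 0.85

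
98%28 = 14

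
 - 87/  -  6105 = 29/2035 = 0.01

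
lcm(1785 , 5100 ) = 35700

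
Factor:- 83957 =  - 59^1*1423^1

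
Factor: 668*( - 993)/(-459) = 221108/153 = 2^2*3^ ( - 2 )* 17^( - 1)*167^1*331^1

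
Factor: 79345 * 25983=2061621135 =3^2*5^1*7^1* 2267^1 * 2887^1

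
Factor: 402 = 2^1* 3^1*67^1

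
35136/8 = 4392 = 4392.00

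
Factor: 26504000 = 2^6*5^3*3313^1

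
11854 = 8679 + 3175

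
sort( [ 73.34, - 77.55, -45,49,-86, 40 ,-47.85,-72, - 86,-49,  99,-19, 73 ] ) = [-86, -86, - 77.55, - 72, - 49, - 47.85,-45, - 19,40,49 , 73,73.34,99 ] 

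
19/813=19/813 = 0.02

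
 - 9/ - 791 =9/791 =0.01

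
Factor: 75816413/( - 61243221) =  - 3^ ( - 1)*13^( - 1 ) * 17^1*73^1*199^1*307^1 * 1570339^( - 1) 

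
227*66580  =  15113660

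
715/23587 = 715/23587 = 0.03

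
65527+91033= 156560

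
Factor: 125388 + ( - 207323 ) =-5^1 * 7^1 * 2341^1 = - 81935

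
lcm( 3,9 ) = 9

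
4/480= 1/120 = 0.01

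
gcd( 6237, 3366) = 99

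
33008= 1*33008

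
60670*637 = 38646790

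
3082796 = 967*3188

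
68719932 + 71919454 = 140639386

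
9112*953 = 8683736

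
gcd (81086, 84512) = 2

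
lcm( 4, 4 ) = 4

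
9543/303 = 3181/101 = 31.50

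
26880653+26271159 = 53151812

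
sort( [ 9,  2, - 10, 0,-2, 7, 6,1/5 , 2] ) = [-10, -2,0, 1/5 , 2,2, 6, 7,9 ]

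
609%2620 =609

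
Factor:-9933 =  - 3^1 *7^1*11^1 * 43^1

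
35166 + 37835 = 73001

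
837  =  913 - 76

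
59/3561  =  59/3561=0.02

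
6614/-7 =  - 6614/7 = - 944.86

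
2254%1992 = 262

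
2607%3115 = 2607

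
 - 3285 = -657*5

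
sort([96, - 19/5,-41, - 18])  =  [ -41 ,-18, - 19/5, 96]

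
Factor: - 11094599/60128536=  - 2^(-3 )*13^(- 1 )* 179^1*241^( - 1) * 2399^ ( - 1)*  61981^1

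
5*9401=47005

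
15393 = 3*5131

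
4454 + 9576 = 14030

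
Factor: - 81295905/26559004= - 2^( - 2)* 3^1*5^1*53^1 * 83^(-1 )*79997^(-1)*102259^1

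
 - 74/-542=37/271 = 0.14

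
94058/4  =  23514 + 1/2 = 23514.50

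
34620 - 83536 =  - 48916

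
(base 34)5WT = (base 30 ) 7jr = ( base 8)15361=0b1101011110001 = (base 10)6897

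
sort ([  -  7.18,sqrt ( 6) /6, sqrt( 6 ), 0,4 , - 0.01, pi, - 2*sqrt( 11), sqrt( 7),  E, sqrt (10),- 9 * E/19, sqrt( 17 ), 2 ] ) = [ - 7.18, - 2 *sqrt( 11), - 9*E/19 ,  -  0.01,0, sqrt( 6) /6, 2, sqrt(6 )  ,  sqrt( 7 ) , E  ,  pi, sqrt( 10 ),4 , sqrt(17)]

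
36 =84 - 48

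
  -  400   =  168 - 568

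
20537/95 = 216+17/95 =216.18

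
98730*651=64273230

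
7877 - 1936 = 5941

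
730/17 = 730/17 = 42.94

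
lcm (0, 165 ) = 0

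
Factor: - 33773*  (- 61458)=2075621034 = 2^1*3^1 * 10243^1 * 33773^1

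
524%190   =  144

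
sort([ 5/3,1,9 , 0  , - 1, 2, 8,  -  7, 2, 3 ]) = [ - 7, - 1, 0,  1, 5/3,  2,2, 3,8,9 ]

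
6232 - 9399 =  - 3167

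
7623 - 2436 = 5187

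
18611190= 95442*195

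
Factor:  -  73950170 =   -  2^1*5^1*7^1*17^1*62143^1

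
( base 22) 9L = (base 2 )11011011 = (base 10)219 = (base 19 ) BA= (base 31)72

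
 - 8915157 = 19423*(- 459)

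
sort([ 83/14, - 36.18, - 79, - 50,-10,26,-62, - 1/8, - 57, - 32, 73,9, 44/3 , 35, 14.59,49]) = [ - 79, - 62, - 57, -50, - 36.18,-32,  -  10,-1/8,83/14, 9,14.59, 44/3, 26, 35,49, 73]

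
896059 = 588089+307970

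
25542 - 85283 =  - 59741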